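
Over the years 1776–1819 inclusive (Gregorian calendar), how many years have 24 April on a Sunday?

6

Track 24 April's weekday year by year (advancing +1, or +2 across a Feb 29):
  1776: Wed  1777: Thu (+1)  1778: Fri (+1)  1779: Sat (+1)  1780: Mon (+2)
  1781: Tue (+1)  1782: Wed (+1)  1783: Thu (+1)  1784: Sat (+2)  1785: Sun (+1) ✓
  1786: Mon (+1)  1787: Tue (+1)  1788: Thu (+2)  1789: Fri (+1)  … (16 more years) …
  1806: Thu (+1)  1807: Fri (+1)  1808: Sun (+2) ✓  1809: Mon (+1)  1810: Tue (+1)
  1811: Wed (+1)  1812: Fri (+2)  1813: Sat (+1)  1814: Sun (+1) ✓  1815: Mon (+1)
  1816: Wed (+2)  1817: Thu (+1)  1818: Fri (+1)  1819: Sat (+1)
Sunday years: 1785, 1791, 1796, 1803, 1808, 1814 — 6 in total.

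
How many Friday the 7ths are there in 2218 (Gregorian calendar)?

Check the 7th of each month of 2218: Jan 7: Wed, Feb 7: Sat, Mar 7: Sat, Apr 7: Tue, May 7: Thu, Jun 7: Sun, Jul 7: Tue, Aug 7: Fri, Sep 7: Mon, Oct 7: Wed, Nov 7: Sat, Dec 7: Mon.
Friday occurs in August — 1 month.

1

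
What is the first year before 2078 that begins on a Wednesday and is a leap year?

2076

Jan 1 advances by 2 weekdays after a leap year and by 1 after a common year.
2078: Jan 1 is Saturday.
2077: Friday
2076: Wednesday (leap)
2076 begins on a Wednesday and is a leap year.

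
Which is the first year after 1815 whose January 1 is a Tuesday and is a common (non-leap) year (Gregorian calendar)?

1822

Jan 1 advances by 2 weekdays after a leap year and by 1 after a common year.
1815: Jan 1 is Sunday.
1816: Monday (leap)
1817: Wednesday
1818: Thursday
1819: Friday
1820: Saturday (leap)
1821: Monday
1822: Tuesday
1822 begins on a Tuesday and is a common year.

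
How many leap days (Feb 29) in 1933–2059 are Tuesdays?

5

Leap years in 1933–2059: 31 of them.
Feb 29 weekday advances by 5 (mod 7) from one leap year to the next four years later (or differs when a century non-leap intervenes).
Leap-day weekdays: 1936:Sat 1940:Thu 1944:Tue✓ 1948:Sun 1952:Fri 1956:Wed 1960:Mon 1964:Sat 1968:Thu 1972:Tue✓ 1976:Sun 1980:Fri 1984:Wed …(5 more)… 2008:Fri 2012:Wed 2016:Mon 2020:Sat 2024:Thu 2028:Tue✓ 2032:Sun 2036:Fri 2040:Wed 2044:Mon 2048:Sat 2052:Thu 2056:Tue✓
Tuesday: 1944, 1972, 2000, 2028, 2056 → 5.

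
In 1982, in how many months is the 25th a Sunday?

2

Check the 25th of each month of 1982: Jan 25: Mon, Feb 25: Thu, Mar 25: Thu, Apr 25: Sun, May 25: Tue, Jun 25: Fri, Jul 25: Sun, Aug 25: Wed, Sep 25: Sat, Oct 25: Mon, Nov 25: Thu, Dec 25: Sat.
Sunday occurs in April, July — 2 months.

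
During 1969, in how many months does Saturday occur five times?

A month of length L has five Saturdays iff its first Saturday is on day ≤ L−28 (so day 1–3 in a 31-day month, 1–2 in a 30-day month, day 1 in a leap February).
Checking each month of 1969: Jan starts Wed (31d); Feb starts Sat (28d); Mar starts Sat (31d) ✓; Apr starts Tue (30d); May starts Thu (31d) ✓; Jun starts Sun (30d); Jul starts Tue (31d); Aug starts Fri (31d) ✓; Sep starts Mon (30d); Oct starts Wed (31d); Nov starts Sat (30d) ✓; Dec starts Mon (31d).
Five-Saturday months: March, May, August, November → 4.

4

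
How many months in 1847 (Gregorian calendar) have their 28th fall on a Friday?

1

Check the 28th of each month of 1847: Jan 28: Thu, Feb 28: Sun, Mar 28: Sun, Apr 28: Wed, May 28: Fri, Jun 28: Mon, Jul 28: Wed, Aug 28: Sat, Sep 28: Tue, Oct 28: Thu, Nov 28: Sun, Dec 28: Tue.
Friday occurs in May — 1 month.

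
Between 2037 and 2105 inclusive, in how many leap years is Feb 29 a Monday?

Leap years in 2037–2105: 16 of them.
Feb 29 weekday advances by 5 (mod 7) from one leap year to the next four years later (or differs when a century non-leap intervenes).
Leap-day weekdays: 2040:Wed 2044:Mon✓ 2048:Sat 2052:Thu 2056:Tue 2060:Sun 2064:Fri 2068:Wed 2072:Mon✓ 2076:Sat 2080:Thu 2084:Tue 2088:Sun 2092:Fri 2096:Wed 2104:Fri
Monday: 2044, 2072 → 2.

2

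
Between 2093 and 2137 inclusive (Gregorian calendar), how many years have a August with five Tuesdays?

August has 31 days; it has five Tuesdays when Tuesday falls among the first (month-length − 28) days — i.e. when August 1 is one of Tuesday/Monday/Sunday.
August 1 by year: 2093:Sat 2094:Sun✓ 2095:Mon✓ 2096:Wed 2097:Thu 2098:Fri 2099:Sat 2100:Sun✓ 2101:Mon✓ 2102:Tue✓ 2103:Wed 2104:Fri 2105:Sat 2106:Sun✓ 2107:Mon✓ …(15 more)… 2123:Sun✓ 2124:Tue✓ 2125:Wed 2126:Thu 2127:Fri 2128:Sun✓ 2129:Mon✓ 2130:Tue✓ 2131:Wed 2132:Fri 2133:Sat 2134:Sun✓ 2135:Mon✓ 2136:Wed 2137:Thu
Years with five Tuesdays: 2094, 2095, 2100, 2101, 2102, 2106, 2107, 2112, 2113, 2117, 2118, 2119, 2123, 2124, 2128, 2129, 2130, 2134, 2135 → 19.

19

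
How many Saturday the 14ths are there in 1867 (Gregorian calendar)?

2

Check the 14th of each month of 1867: Jan 14: Mon, Feb 14: Thu, Mar 14: Thu, Apr 14: Sun, May 14: Tue, Jun 14: Fri, Jul 14: Sun, Aug 14: Wed, Sep 14: Sat, Oct 14: Mon, Nov 14: Thu, Dec 14: Sat.
Saturday occurs in September, December — 2 months.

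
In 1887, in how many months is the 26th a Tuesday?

Check the 26th of each month of 1887: Jan 26: Wed, Feb 26: Sat, Mar 26: Sat, Apr 26: Tue, May 26: Thu, Jun 26: Sun, Jul 26: Tue, Aug 26: Fri, Sep 26: Mon, Oct 26: Wed, Nov 26: Sat, Dec 26: Mon.
Tuesday occurs in April, July — 2 months.

2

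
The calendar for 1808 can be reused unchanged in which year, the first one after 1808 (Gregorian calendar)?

Two years share a calendar iff Jan 1 falls on the same weekday and both are leap or both are common. 1808: Jan 1 is Friday, leap year.
1809: Jan 1 Sunday, common
1810: Jan 1 Monday, common
1811: Jan 1 Tuesday, common
1812: Jan 1 Wednesday, leap
1813: Jan 1 Friday, common
1814: Jan 1 Saturday, common
1815: Jan 1 Sunday, common
1816: Jan 1 Monday, leap
1817: Jan 1 Wednesday, common
1818: Jan 1 Thursday, common
1819: Jan 1 Friday, common
1820: Jan 1 Saturday, leap
1821: Jan 1 Monday, common
1822: Jan 1 Tuesday, common
1823: Jan 1 Wednesday, common
1824: Jan 1 Thursday, leap
1825: Jan 1 Saturday, common
1826: Jan 1 Sunday, common
1827: Jan 1 Monday, common
1828: Jan 1 Tuesday, leap
1829: Jan 1 Thursday, common
1830: Jan 1 Friday, common
1831: Jan 1 Saturday, common
1832: Jan 1 Sunday, leap
1833: Jan 1 Tuesday, common
1834: Jan 1 Wednesday, common
1835: Jan 1 Thursday, common
1836: Jan 1 Friday, leap
1836 matches on both conditions.

1836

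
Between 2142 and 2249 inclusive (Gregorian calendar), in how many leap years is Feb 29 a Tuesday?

Leap years in 2142–2249: 26 of them.
Feb 29 weekday advances by 5 (mod 7) from one leap year to the next four years later (or differs when a century non-leap intervenes).
Leap-day weekdays: 2144:Sat 2148:Thu 2152:Tue✓ 2156:Sun 2160:Fri 2164:Wed 2168:Mon 2172:Sat 2176:Thu 2180:Tue✓ 2184:Sun 2188:Fri 2192:Wed 2196:Mon 2204:Wed 2208:Mon 2212:Sat 2216:Thu 2220:Tue✓ 2224:Sun 2228:Fri 2232:Wed 2236:Mon 2240:Sat 2244:Thu 2248:Tue✓
Tuesday: 2152, 2180, 2220, 2248 → 4.

4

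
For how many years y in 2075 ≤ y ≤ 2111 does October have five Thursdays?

17

October has 31 days; it has five Thursdays when Thursday falls among the first (month-length − 28) days — i.e. when October 1 is one of Thursday/Wednesday/Tuesday.
October 1 by year: 2075:Tue✓ 2076:Thu✓ 2077:Fri 2078:Sat 2079:Sun 2080:Tue✓ 2081:Wed✓ 2082:Thu✓ 2083:Fri 2084:Sun 2085:Mon 2086:Tue✓ 2087:Wed✓ 2088:Fri 2089:Sat …(7 more)… 2097:Tue✓ 2098:Wed✓ 2099:Thu✓ 2100:Fri 2101:Sat 2102:Sun 2103:Mon 2104:Wed✓ 2105:Thu✓ 2106:Fri 2107:Sat 2108:Mon 2109:Tue✓ 2110:Wed✓ 2111:Thu✓
Years with five Thursdays: 2075, 2076, 2080, 2081, 2082, 2086, 2087, 2092, 2093, 2097, 2098, 2099, 2104, 2105, 2109, 2110, 2111 → 17.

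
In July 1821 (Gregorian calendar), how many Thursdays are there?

4

July 1821 has 31 days and begins on Sunday.
The first Thursday is July 5.
Thursdays fall on 5, 12, 19, 26 — that's 4.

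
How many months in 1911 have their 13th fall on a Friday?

Check the 13th of each month of 1911: Jan 13: Fri, Feb 13: Mon, Mar 13: Mon, Apr 13: Thu, May 13: Sat, Jun 13: Tue, Jul 13: Thu, Aug 13: Sun, Sep 13: Wed, Oct 13: Fri, Nov 13: Mon, Dec 13: Wed.
Friday occurs in January, October — 2 months.

2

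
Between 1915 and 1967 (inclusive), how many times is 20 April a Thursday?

8

Track 20 April's weekday year by year (advancing +1, or +2 across a Feb 29):
  1915: Tue  1916: Thu (+2) ✓  1917: Fri (+1)  1918: Sat (+1)  1919: Sun (+1)
  1920: Tue (+2)  1921: Wed (+1)  1922: Thu (+1) ✓  1923: Fri (+1)  1924: Sun (+2)
  1925: Mon (+1)  1926: Tue (+1)  1927: Wed (+1)  1928: Fri (+2)  … (25 more years) …
  1954: Tue (+1)  1955: Wed (+1)  1956: Fri (+2)  1957: Sat (+1)  1958: Sun (+1)
  1959: Mon (+1)  1960: Wed (+2)  1961: Thu (+1) ✓  1962: Fri (+1)  1963: Sat (+1)
  1964: Mon (+2)  1965: Tue (+1)  1966: Wed (+1)  1967: Thu (+1) ✓
Thursday years: 1916, 1922, 1933, 1939, 1944, 1950, 1961, 1967 — 8 in total.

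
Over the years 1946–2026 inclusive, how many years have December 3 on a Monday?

Track December 3's weekday year by year (advancing +1, or +2 across a Feb 29):
  1946: Tue  1947: Wed (+1)  1948: Fri (+2)  1949: Sat (+1)  1950: Sun (+1)
  1951: Mon (+1) ✓  1952: Wed (+2)  1953: Thu (+1)  1954: Fri (+1)  1955: Sat (+1)
  1956: Mon (+2) ✓  1957: Tue (+1)  1958: Wed (+1)  1959: Thu (+1)  … (53 more years) …
  2013: Tue (+1)  2014: Wed (+1)  2015: Thu (+1)  2016: Sat (+2)  2017: Sun (+1)
  2018: Mon (+1) ✓  2019: Tue (+1)  2020: Thu (+2)  2021: Fri (+1)  2022: Sat (+1)
  2023: Sun (+1)  2024: Tue (+2)  2025: Wed (+1)  2026: Thu (+1)
Monday years: 1951, 1956, 1962, 1973, 1979, 1984, 1990, 2001, 2007, 2012, 2018 — 11 in total.

11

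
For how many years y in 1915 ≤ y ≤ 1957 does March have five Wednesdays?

19

March has 31 days; it has five Wednesdays when Wednesday falls among the first (month-length − 28) days — i.e. when March 1 is one of Wednesday/Tuesday/Monday.
March 1 by year: 1915:Mon✓ 1916:Wed✓ 1917:Thu 1918:Fri 1919:Sat 1920:Mon✓ 1921:Tue✓ 1922:Wed✓ 1923:Thu 1924:Sat 1925:Sun 1926:Mon✓ 1927:Tue✓ 1928:Thu 1929:Fri …(13 more)… 1943:Mon✓ 1944:Wed✓ 1945:Thu 1946:Fri 1947:Sat 1948:Mon✓ 1949:Tue✓ 1950:Wed✓ 1951:Thu 1952:Sat 1953:Sun 1954:Mon✓ 1955:Tue✓ 1956:Thu 1957:Fri
Years with five Wednesdays: 1915, 1916, 1920, 1921, 1922, 1926, 1927, 1932, 1933, 1937, 1938, 1939, 1943, 1944, 1948, 1949, 1950, 1954, 1955 → 19.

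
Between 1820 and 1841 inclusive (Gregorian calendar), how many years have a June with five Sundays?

6

June has 30 days; it has five Sundays when Sunday falls among the first (month-length − 28) days — i.e. when June 1 is one of Sunday/Saturday.
June 1 by year: 1820:Thu 1821:Fri 1822:Sat✓ 1823:Sun✓ 1824:Tue 1825:Wed 1826:Thu 1827:Fri 1828:Sun✓ 1829:Mon 1830:Tue 1831:Wed 1832:Fri 1833:Sat✓ 1834:Sun✓ 1835:Mon 1836:Wed 1837:Thu 1838:Fri 1839:Sat✓ 1840:Mon 1841:Tue
Years with five Sundays: 1822, 1823, 1828, 1833, 1834, 1839 → 6.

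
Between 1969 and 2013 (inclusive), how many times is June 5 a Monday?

Track June 5's weekday year by year (advancing +1, or +2 across a Feb 29):
  1969: Thu  1970: Fri (+1)  1971: Sat (+1)  1972: Mon (+2) ✓  1973: Tue (+1)
  1974: Wed (+1)  1975: Thu (+1)  1976: Sat (+2)  1977: Sun (+1)  1978: Mon (+1) ✓
  1979: Tue (+1)  1980: Thu (+2)  1981: Fri (+1)  1982: Sat (+1)  … (17 more years) …
  2000: Mon (+2) ✓  2001: Tue (+1)  2002: Wed (+1)  2003: Thu (+1)  2004: Sat (+2)
  2005: Sun (+1)  2006: Mon (+1) ✓  2007: Tue (+1)  2008: Thu (+2)  2009: Fri (+1)
  2010: Sat (+1)  2011: Sun (+1)  2012: Tue (+2)  2013: Wed (+1)
Monday years: 1972, 1978, 1989, 1995, 2000, 2006 — 6 in total.

6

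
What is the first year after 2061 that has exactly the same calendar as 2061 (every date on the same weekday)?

Two years share a calendar iff Jan 1 falls on the same weekday and both are leap or both are common. 2061: Jan 1 is Saturday, common year.
2062: Jan 1 Sunday, common
2063: Jan 1 Monday, common
2064: Jan 1 Tuesday, leap
2065: Jan 1 Thursday, common
2066: Jan 1 Friday, common
2067: Jan 1 Saturday, common
2067 matches on both conditions.

2067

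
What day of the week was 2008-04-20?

January 1, 2008 is a Tuesday.
April 20 is day 111 of the year, i.e. 110 days after Jan 1.
110 mod 7 = 5, so advance 5 weekdays from Tuesday: Sunday.

Sunday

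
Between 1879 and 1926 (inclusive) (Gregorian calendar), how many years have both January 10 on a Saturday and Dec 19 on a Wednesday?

0

Check each year's weekday for January 10 and Dec 19:
  1879: Fri/Fri  1880: Sat/Sun  1881: Mon/Mon  1882: Tue/Tue  1883: Wed/Wed  1884: Thu/Fri  1885: Sat/Sat  1886: Sun/Sun  1887: Mon/Mon  1888: Tue/Wed  1889: Thu/Thu  1890: Fri/Fri  1891: Sat/Sat  1892: Sun/Mon  …(20 more)…  1913: Fri/Fri  1914: Sat/Sat  1915: Sun/Sun  1916: Mon/Tue  1917: Wed/Wed  1918: Thu/Thu  1919: Fri/Fri  1920: Sat/Sun  1921: Mon/Mon  1922: Tue/Tue  1923: Wed/Wed  1924: Thu/Fri  1925: Sat/Sat  1926: Sun/Sun
Both conditions hold in: no year — 0.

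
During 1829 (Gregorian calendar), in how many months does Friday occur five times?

A month of length L has five Fridays iff its first Friday is on day ≤ L−28 (so day 1–3 in a 31-day month, 1–2 in a 30-day month, day 1 in a leap February).
Checking each month of 1829: Jan starts Thu (31d) ✓; Feb starts Sun (28d); Mar starts Sun (31d); Apr starts Wed (30d); May starts Fri (31d) ✓; Jun starts Mon (30d); Jul starts Wed (31d) ✓; Aug starts Sat (31d); Sep starts Tue (30d); Oct starts Thu (31d) ✓; Nov starts Sun (30d); Dec starts Tue (31d).
Five-Friday months: January, May, July, October → 4.

4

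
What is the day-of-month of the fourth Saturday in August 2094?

August 1, 2094 is a Sunday, so the first Saturday is the 7th.
The fourth Saturday is 7 + 21 = 28.

28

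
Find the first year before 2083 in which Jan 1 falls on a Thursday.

2082

Jan 1 advances by 2 weekdays after a leap year and by 1 after a common year.
2083: Jan 1 is Friday.
2082: Thursday
2082 begins on a Thursday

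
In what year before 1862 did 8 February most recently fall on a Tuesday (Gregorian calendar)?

From one year to the next, a fixed date's weekday advances by 1, or by 2 when a Feb 29 lies between the two dates.
1862: February 8 is Saturday.
1861: Friday (−1)
1860: Wednesday (−2)
1859: Tuesday (−1)
8 February falls on a Tuesday in 1859.

1859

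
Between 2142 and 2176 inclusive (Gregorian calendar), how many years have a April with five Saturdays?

10

April has 30 days; it has five Saturdays when Saturday falls among the first (month-length − 28) days — i.e. when April 1 is one of Saturday/Friday.
April 1 by year: 2142:Sun 2143:Mon 2144:Wed 2145:Thu 2146:Fri✓ 2147:Sat✓ 2148:Mon 2149:Tue 2150:Wed 2151:Thu 2152:Sat✓ 2153:Sun 2154:Mon 2155:Tue 2156:Thu …(5 more)… 2162:Thu 2163:Fri✓ 2164:Sun 2165:Mon 2166:Tue 2167:Wed 2168:Fri✓ 2169:Sat✓ 2170:Sun 2171:Mon 2172:Wed 2173:Thu 2174:Fri✓ 2175:Sat✓ 2176:Mon
Years with five Saturdays: 2146, 2147, 2152, 2157, 2158, 2163, 2168, 2169, 2174, 2175 → 10.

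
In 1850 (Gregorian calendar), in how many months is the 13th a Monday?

1

Check the 13th of each month of 1850: Jan 13: Sun, Feb 13: Wed, Mar 13: Wed, Apr 13: Sat, May 13: Mon, Jun 13: Thu, Jul 13: Sat, Aug 13: Tue, Sep 13: Fri, Oct 13: Sun, Nov 13: Wed, Dec 13: Fri.
Monday occurs in May — 1 month.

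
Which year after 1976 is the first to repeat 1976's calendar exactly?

2004

Two years share a calendar iff Jan 1 falls on the same weekday and both are leap or both are common. 1976: Jan 1 is Thursday, leap year.
1977: Jan 1 Saturday, common
1978: Jan 1 Sunday, common
1979: Jan 1 Monday, common
1980: Jan 1 Tuesday, leap
1981: Jan 1 Thursday, common
1982: Jan 1 Friday, common
1983: Jan 1 Saturday, common
1984: Jan 1 Sunday, leap
1985: Jan 1 Tuesday, common
1986: Jan 1 Wednesday, common
1987: Jan 1 Thursday, common
1988: Jan 1 Friday, leap
1989: Jan 1 Sunday, common
1990: Jan 1 Monday, common
1991: Jan 1 Tuesday, common
1992: Jan 1 Wednesday, leap
1993: Jan 1 Friday, common
1994: Jan 1 Saturday, common
1995: Jan 1 Sunday, common
1996: Jan 1 Monday, leap
1997: Jan 1 Wednesday, common
1998: Jan 1 Thursday, common
1999: Jan 1 Friday, common
2000: Jan 1 Saturday, leap
2001: Jan 1 Monday, common
2002: Jan 1 Tuesday, common
2003: Jan 1 Wednesday, common
2004: Jan 1 Thursday, leap
2004 matches on both conditions.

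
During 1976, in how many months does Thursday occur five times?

A month of length L has five Thursdays iff its first Thursday is on day ≤ L−28 (so day 1–3 in a 31-day month, 1–2 in a 30-day month, day 1 in a leap February).
Checking each month of 1976: Jan starts Thu (31d) ✓; Feb starts Sun (29d); Mar starts Mon (31d); Apr starts Thu (30d) ✓; May starts Sat (31d); Jun starts Tue (30d); Jul starts Thu (31d) ✓; Aug starts Sun (31d); Sep starts Wed (30d) ✓; Oct starts Fri (31d); Nov starts Mon (30d); Dec starts Wed (31d) ✓.
Five-Thursday months: January, April, July, September, December → 5.

5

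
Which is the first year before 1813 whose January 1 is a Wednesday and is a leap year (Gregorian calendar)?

1812

Jan 1 advances by 2 weekdays after a leap year and by 1 after a common year.
1813: Jan 1 is Friday.
1812: Wednesday (leap)
1812 begins on a Wednesday and is a leap year.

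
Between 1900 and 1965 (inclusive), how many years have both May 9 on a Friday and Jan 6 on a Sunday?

2

Check each year's weekday for May 9 and Jan 6:
  1900: Wed/Sat  1901: Thu/Sun  1902: Fri/Mon  1903: Sat/Tue  1904: Mon/Wed  1905: Tue/Fri  1906: Wed/Sat  1907: Thu/Sun  1908: Sat/Mon  1909: Sun/Wed  1910: Mon/Thu  1911: Tue/Fri  1912: Thu/Sat  1913: Fri/Mon  …(38 more)…  1952: Fri/Sun ✓  1953: Sat/Tue  1954: Sun/Wed  1955: Mon/Thu  1956: Wed/Fri  1957: Thu/Sun  1958: Fri/Mon  1959: Sat/Tue  1960: Mon/Wed  1961: Tue/Fri  1962: Wed/Sat  1963: Thu/Sun  1964: Sat/Mon  1965: Sun/Wed
Both conditions hold in: 1924, 1952 — 2.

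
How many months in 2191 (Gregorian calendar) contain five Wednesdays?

4

A month of length L has five Wednesdays iff its first Wednesday is on day ≤ L−28 (so day 1–3 in a 31-day month, 1–2 in a 30-day month, day 1 in a leap February).
Checking each month of 2191: Jan starts Sat (31d); Feb starts Tue (28d); Mar starts Tue (31d) ✓; Apr starts Fri (30d); May starts Sun (31d); Jun starts Wed (30d) ✓; Jul starts Fri (31d); Aug starts Mon (31d) ✓; Sep starts Thu (30d); Oct starts Sat (31d); Nov starts Tue (30d) ✓; Dec starts Thu (31d).
Five-Wednesday months: March, June, August, November → 4.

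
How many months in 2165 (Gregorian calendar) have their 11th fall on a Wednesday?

Check the 11th of each month of 2165: Jan 11: Fri, Feb 11: Mon, Mar 11: Mon, Apr 11: Thu, May 11: Sat, Jun 11: Tue, Jul 11: Thu, Aug 11: Sun, Sep 11: Wed, Oct 11: Fri, Nov 11: Mon, Dec 11: Wed.
Wednesday occurs in September, December — 2 months.

2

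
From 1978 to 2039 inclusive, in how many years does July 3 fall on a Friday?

9

Track July 3's weekday year by year (advancing +1, or +2 across a Feb 29):
  1978: Mon  1979: Tue (+1)  1980: Thu (+2)  1981: Fri (+1) ✓  1982: Sat (+1)
  1983: Sun (+1)  1984: Tue (+2)  1985: Wed (+1)  1986: Thu (+1)  1987: Fri (+1) ✓
  1988: Sun (+2)  1989: Mon (+1)  1990: Tue (+1)  1991: Wed (+1)  … (34 more years) …
  2026: Fri (+1) ✓  2027: Sat (+1)  2028: Mon (+2)  2029: Tue (+1)  2030: Wed (+1)
  2031: Thu (+1)  2032: Sat (+2)  2033: Sun (+1)  2034: Mon (+1)  2035: Tue (+1)
  2036: Thu (+2)  2037: Fri (+1) ✓  2038: Sat (+1)  2039: Sun (+1)
Friday years: 1981, 1987, 1992, 1998, 2009, 2015, 2020, 2026, 2037 — 9 in total.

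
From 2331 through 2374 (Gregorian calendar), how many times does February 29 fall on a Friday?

Leap years in 2331–2374: 11 of them.
Feb 29 weekday advances by 5 (mod 7) from one leap year to the next four years later (or differs when a century non-leap intervenes).
Leap-day weekdays: 2332:Mon 2336:Sat 2340:Thu 2344:Tue 2348:Sun 2352:Fri✓ 2356:Wed 2360:Mon 2364:Sat 2368:Thu 2372:Tue
Friday: 2352 → 1.

1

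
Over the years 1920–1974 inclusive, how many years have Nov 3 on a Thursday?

8

Track Nov 3's weekday year by year (advancing +1, or +2 across a Feb 29):
  1920: Wed  1921: Thu (+1) ✓  1922: Fri (+1)  1923: Sat (+1)  1924: Mon (+2)
  1925: Tue (+1)  1926: Wed (+1)  1927: Thu (+1) ✓  1928: Sat (+2)  1929: Sun (+1)
  1930: Mon (+1)  1931: Tue (+1)  1932: Thu (+2) ✓  1933: Fri (+1)  … (27 more years) …
  1961: Fri (+1)  1962: Sat (+1)  1963: Sun (+1)  1964: Tue (+2)  1965: Wed (+1)
  1966: Thu (+1) ✓  1967: Fri (+1)  1968: Sun (+2)  1969: Mon (+1)  1970: Tue (+1)
  1971: Wed (+1)  1972: Fri (+2)  1973: Sat (+1)  1974: Sun (+1)
Thursday years: 1921, 1927, 1932, 1938, 1949, 1955, 1960, 1966 — 8 in total.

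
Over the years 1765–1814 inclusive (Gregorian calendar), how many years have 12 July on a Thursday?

Track 12 July's weekday year by year (advancing +1, or +2 across a Feb 29):
  1765: Fri  1766: Sat (+1)  1767: Sun (+1)  1768: Tue (+2)  1769: Wed (+1)
  1770: Thu (+1) ✓  1771: Fri (+1)  1772: Sun (+2)  1773: Mon (+1)  1774: Tue (+1)
  1775: Wed (+1)  1776: Fri (+2)  1777: Sat (+1)  1778: Sun (+1)  … (22 more years) …
  1801: Sun (+1)  1802: Mon (+1)  1803: Tue (+1)  1804: Thu (+2) ✓  1805: Fri (+1)
  1806: Sat (+1)  1807: Sun (+1)  1808: Tue (+2)  1809: Wed (+1)  1810: Thu (+1) ✓
  1811: Fri (+1)  1812: Sun (+2)  1813: Mon (+1)  1814: Tue (+1)
Thursday years: 1770, 1781, 1787, 1792, 1798, 1804, 1810 — 7 in total.

7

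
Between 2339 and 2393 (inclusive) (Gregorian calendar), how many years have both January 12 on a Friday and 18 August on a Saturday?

6

Check each year's weekday for January 12 and 18 August:
  2339: Thu/Fri  2340: Fri/Sun  2341: Sun/Mon  2342: Mon/Tue  2343: Tue/Wed  2344: Wed/Fri  2345: Fri/Sat ✓  2346: Sat/Sun  2347: Sun/Mon  2348: Mon/Wed  2349: Wed/Thu  2350: Thu/Fri  2351: Fri/Sat ✓  2352: Sat/Mon  …(27 more)…  2380: Sat/Mon  2381: Mon/Tue  2382: Tue/Wed  2383: Wed/Thu  2384: Thu/Sat  2385: Sat/Sun  2386: Sun/Mon  2387: Mon/Tue  2388: Tue/Thu  2389: Thu/Fri  2390: Fri/Sat ✓  2391: Sat/Sun  2392: Sun/Tue  2393: Tue/Wed
Both conditions hold in: 2345, 2351, 2362, 2373, 2379, 2390 — 6.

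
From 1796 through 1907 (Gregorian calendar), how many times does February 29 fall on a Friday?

Leap years in 1796–1907: 26 of them.
Feb 29 weekday advances by 5 (mod 7) from one leap year to the next four years later (or differs when a century non-leap intervenes).
Leap-day weekdays: 1796:Mon 1804:Wed 1808:Mon 1812:Sat 1816:Thu 1820:Tue 1824:Sun 1828:Fri✓ 1832:Wed 1836:Mon 1840:Sat 1844:Thu 1848:Tue 1852:Sun 1856:Fri✓ 1860:Wed 1864:Mon 1868:Sat 1872:Thu 1876:Tue 1880:Sun 1884:Fri✓ 1888:Wed 1892:Mon 1896:Sat 1904:Mon
Friday: 1828, 1856, 1884 → 3.

3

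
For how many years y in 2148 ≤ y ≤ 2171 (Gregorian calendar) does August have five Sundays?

August has 31 days; it has five Sundays when Sunday falls among the first (month-length − 28) days — i.e. when August 1 is one of Sunday/Saturday/Friday.
August 1 by year: 2148:Thu 2149:Fri✓ 2150:Sat✓ 2151:Sun✓ 2152:Tue 2153:Wed 2154:Thu 2155:Fri✓ 2156:Sun✓ 2157:Mon 2158:Tue 2159:Wed 2160:Fri✓ 2161:Sat✓ 2162:Sun✓ 2163:Mon 2164:Wed 2165:Thu 2166:Fri✓ 2167:Sat✓ 2168:Mon 2169:Tue 2170:Wed 2171:Thu
Years with five Sundays: 2149, 2150, 2151, 2155, 2156, 2160, 2161, 2162, 2166, 2167 → 10.

10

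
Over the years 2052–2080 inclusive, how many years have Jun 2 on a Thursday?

Track Jun 2's weekday year by year (advancing +1, or +2 across a Feb 29):
  2052: Sun  2053: Mon (+1)  2054: Tue (+1)  2055: Wed (+1)  2056: Fri (+2)
  2057: Sat (+1)  2058: Sun (+1)  2059: Mon (+1)  2060: Wed (+2)  2061: Thu (+1) ✓
  2062: Fri (+1)  2063: Sat (+1)  2064: Mon (+2)  2065: Tue (+1)  2066: Wed (+1)
  2067: Thu (+1) ✓  2068: Sat (+2)  2069: Sun (+1)  2070: Mon (+1)  2071: Tue (+1)
  2072: Thu (+2) ✓  2073: Fri (+1)  2074: Sat (+1)  2075: Sun (+1)  2076: Tue (+2)
  2077: Wed (+1)  2078: Thu (+1) ✓  2079: Fri (+1)  2080: Sun (+2)
Thursday years: 2061, 2067, 2072, 2078 — 4 in total.

4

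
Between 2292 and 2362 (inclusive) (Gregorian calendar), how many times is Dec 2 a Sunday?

11

Track Dec 2's weekday year by year (advancing +1, or +2 across a Feb 29):
  2292: Fri  2293: Sat (+1)  2294: Sun (+1) ✓  2295: Mon (+1)  2296: Wed (+2)
  2297: Thu (+1)  2298: Fri (+1)  2299: Sat (+1)  2300: Sun (+1) ✓  2301: Mon (+1)
  2302: Tue (+1)  2303: Wed (+1)  2304: Fri (+2)  2305: Sat (+1)  … (43 more years) …
  2349: Fri (+1)  2350: Sat (+1)  2351: Sun (+1) ✓  2352: Tue (+2)  2353: Wed (+1)
  2354: Thu (+1)  2355: Fri (+1)  2356: Sun (+2) ✓  2357: Mon (+1)  2358: Tue (+1)
  2359: Wed (+1)  2360: Fri (+2)  2361: Sat (+1)  2362: Sun (+1) ✓
Sunday years: 2294, 2300, 2306, 2317, 2323, 2328, 2334, 2345, 2351, 2356, 2362 — 11 in total.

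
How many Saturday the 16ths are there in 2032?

1

Check the 16th of each month of 2032: Jan 16: Fri, Feb 16: Mon, Mar 16: Tue, Apr 16: Fri, May 16: Sun, Jun 16: Wed, Jul 16: Fri, Aug 16: Mon, Sep 16: Thu, Oct 16: Sat, Nov 16: Tue, Dec 16: Thu.
Saturday occurs in October — 1 month.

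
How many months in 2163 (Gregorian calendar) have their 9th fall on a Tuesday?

Check the 9th of each month of 2163: Jan 9: Sun, Feb 9: Wed, Mar 9: Wed, Apr 9: Sat, May 9: Mon, Jun 9: Thu, Jul 9: Sat, Aug 9: Tue, Sep 9: Fri, Oct 9: Sun, Nov 9: Wed, Dec 9: Fri.
Tuesday occurs in August — 1 month.

1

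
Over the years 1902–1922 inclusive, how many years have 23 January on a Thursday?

4

Track 23 January's weekday year by year (advancing +1, or +2 across a Feb 29):
  1902: Thu ✓  1903: Fri (+1)  1904: Sat (+1)  1905: Mon (+2)  1906: Tue (+1)
  1907: Wed (+1)  1908: Thu (+1) ✓  1909: Sat (+2)  1910: Sun (+1)  1911: Mon (+1)
  1912: Tue (+1)  1913: Thu (+2) ✓  1914: Fri (+1)  1915: Sat (+1)  1916: Sun (+1)
  1917: Tue (+2)  1918: Wed (+1)  1919: Thu (+1) ✓  1920: Fri (+1)  1921: Sun (+2)
  1922: Mon (+1)
Thursday years: 1902, 1908, 1913, 1919 — 4 in total.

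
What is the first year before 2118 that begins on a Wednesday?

2116

Jan 1 advances by 2 weekdays after a leap year and by 1 after a common year.
2118: Jan 1 is Saturday.
2117: Friday
2116: Wednesday (leap)
2116 begins on a Wednesday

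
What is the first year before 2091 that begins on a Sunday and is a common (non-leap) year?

2090

Jan 1 advances by 2 weekdays after a leap year and by 1 after a common year.
2091: Jan 1 is Monday.
2090: Sunday
2090 begins on a Sunday and is a common year.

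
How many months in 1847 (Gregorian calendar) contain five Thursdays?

A month of length L has five Thursdays iff its first Thursday is on day ≤ L−28 (so day 1–3 in a 31-day month, 1–2 in a 30-day month, day 1 in a leap February).
Checking each month of 1847: Jan starts Fri (31d); Feb starts Mon (28d); Mar starts Mon (31d); Apr starts Thu (30d) ✓; May starts Sat (31d); Jun starts Tue (30d); Jul starts Thu (31d) ✓; Aug starts Sun (31d); Sep starts Wed (30d) ✓; Oct starts Fri (31d); Nov starts Mon (30d); Dec starts Wed (31d) ✓.
Five-Thursday months: April, July, September, December → 4.

4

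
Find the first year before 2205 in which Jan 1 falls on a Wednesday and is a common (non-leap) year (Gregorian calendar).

2200

Jan 1 advances by 2 weekdays after a leap year and by 1 after a common year.
2205: Jan 1 is Tuesday.
2204: Sunday (leap)
2203: Saturday
2202: Friday
2201: Thursday
2200: Wednesday
2200 begins on a Wednesday and is a common year.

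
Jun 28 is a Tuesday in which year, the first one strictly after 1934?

From one year to the next, a fixed date's weekday advances by 1, or by 2 when a Feb 29 lies between the two dates.
1934: June 28 is Thursday.
1935: Friday (+1)
1936: Sunday (+2)
1937: Monday (+1)
1938: Tuesday (+1)
Jun 28 falls on a Tuesday in 1938.

1938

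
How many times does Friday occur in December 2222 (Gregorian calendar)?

4

December 2222 has 31 days and begins on Sunday.
The first Friday is December 6.
Fridays fall on 6, 13, 20, 27 — that's 4.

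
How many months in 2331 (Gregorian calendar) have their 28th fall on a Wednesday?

Check the 28th of each month of 2331: Jan 28: Wed, Feb 28: Sat, Mar 28: Sat, Apr 28: Tue, May 28: Thu, Jun 28: Sun, Jul 28: Tue, Aug 28: Fri, Sep 28: Mon, Oct 28: Wed, Nov 28: Sat, Dec 28: Mon.
Wednesday occurs in January, October — 2 months.

2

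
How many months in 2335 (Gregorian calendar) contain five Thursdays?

4

A month of length L has five Thursdays iff its first Thursday is on day ≤ L−28 (so day 1–3 in a 31-day month, 1–2 in a 30-day month, day 1 in a leap February).
Checking each month of 2335: Jan starts Tue (31d) ✓; Feb starts Fri (28d); Mar starts Fri (31d); Apr starts Mon (30d); May starts Wed (31d) ✓; Jun starts Sat (30d); Jul starts Mon (31d); Aug starts Thu (31d) ✓; Sep starts Sun (30d); Oct starts Tue (31d) ✓; Nov starts Fri (30d); Dec starts Sun (31d).
Five-Thursday months: January, May, August, October → 4.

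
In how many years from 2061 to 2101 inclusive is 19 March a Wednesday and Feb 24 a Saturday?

0

Check each year's weekday for 19 March and Feb 24:
  2061: Sat/Thu  2062: Sun/Fri  2063: Mon/Sat  2064: Wed/Sun  2065: Thu/Tue  2066: Fri/Wed  2067: Sat/Thu  2068: Mon/Fri  2069: Tue/Sun  2070: Wed/Mon  2071: Thu/Tue  2072: Sat/Wed  2073: Sun/Fri  2074: Mon/Sat  …(13 more)…  2088: Fri/Tue  2089: Sat/Thu  2090: Sun/Fri  2091: Mon/Sat  2092: Wed/Sun  2093: Thu/Tue  2094: Fri/Wed  2095: Sat/Thu  2096: Mon/Fri  2097: Tue/Sun  2098: Wed/Mon  2099: Thu/Tue  2100: Fri/Wed  2101: Sat/Thu
Both conditions hold in: no year — 0.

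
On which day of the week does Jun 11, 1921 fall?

January 1, 1921 is a Saturday.
June 11 is day 162 of the year, i.e. 161 days after Jan 1.
161 mod 7 = 0, so advance 0 weekdays from Saturday: Saturday.

Saturday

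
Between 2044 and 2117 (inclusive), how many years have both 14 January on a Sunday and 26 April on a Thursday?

8

Check each year's weekday for 14 January and 26 April:
  2044: Thu/Tue  2045: Sat/Wed  2046: Sun/Thu ✓  2047: Mon/Fri  2048: Tue/Sun  2049: Thu/Mon  2050: Fri/Tue  2051: Sat/Wed  2052: Sun/Fri  2053: Tue/Sat  2054: Wed/Sun  2055: Thu/Mon  2056: Fri/Wed  2057: Sun/Thu ✓  …(46 more)…  2104: Mon/Sat  2105: Wed/Sun  2106: Thu/Mon  2107: Fri/Tue  2108: Sat/Thu  2109: Mon/Fri  2110: Tue/Sat  2111: Wed/Sun  2112: Thu/Tue  2113: Sat/Wed  2114: Sun/Thu ✓  2115: Mon/Fri  2116: Tue/Sun  2117: Thu/Mon
Both conditions hold in: 2046, 2057, 2063, 2074, 2085, 2091, 2103, 2114 — 8.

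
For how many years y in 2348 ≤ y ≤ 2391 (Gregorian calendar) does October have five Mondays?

20

October has 31 days; it has five Mondays when Monday falls among the first (month-length − 28) days — i.e. when October 1 is one of Monday/Sunday/Saturday.
October 1 by year: 2348:Fri 2349:Sat✓ 2350:Sun✓ 2351:Mon✓ 2352:Wed 2353:Thu 2354:Fri 2355:Sat✓ 2356:Mon✓ 2357:Tue 2358:Wed 2359:Thu 2360:Sat✓ 2361:Sun✓ 2362:Mon✓ …(14 more)… 2377:Sat✓ 2378:Sun✓ 2379:Mon✓ 2380:Wed 2381:Thu 2382:Fri 2383:Sat✓ 2384:Mon✓ 2385:Tue 2386:Wed 2387:Thu 2388:Sat✓ 2389:Sun✓ 2390:Mon✓ 2391:Tue
Years with five Mondays: 2349, 2350, 2351, 2355, 2356, 2360, 2361, 2362, 2366, 2367, 2372, 2373, 2377, 2378, 2379, 2383, 2384, 2388, 2389, 2390 → 20.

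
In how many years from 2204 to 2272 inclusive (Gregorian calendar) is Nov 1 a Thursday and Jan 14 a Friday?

Check each year's weekday for Nov 1 and Jan 14:
  2204: Thu/Sat  2205: Fri/Mon  2206: Sat/Tue  2207: Sun/Wed  2208: Tue/Thu  2209: Wed/Sat  2210: Thu/Sun  2211: Fri/Mon  2212: Sun/Tue  2213: Mon/Thu  2214: Tue/Fri  2215: Wed/Sat  2216: Fri/Sun  2217: Sat/Tue  …(41 more)…  2259: Tue/Fri  2260: Thu/Sat  2261: Fri/Mon  2262: Sat/Tue  2263: Sun/Wed  2264: Tue/Thu  2265: Wed/Sat  2266: Thu/Sun  2267: Fri/Mon  2268: Sun/Tue  2269: Mon/Thu  2270: Tue/Fri  2271: Wed/Sat  2272: Fri/Sun
Both conditions hold in: no year — 0.

0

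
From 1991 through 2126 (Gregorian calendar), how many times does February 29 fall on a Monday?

Leap years in 1991–2126: 33 of them.
Feb 29 weekday advances by 5 (mod 7) from one leap year to the next four years later (or differs when a century non-leap intervenes).
Leap-day weekdays: 1992:Sat 1996:Thu 2000:Tue 2004:Sun 2008:Fri 2012:Wed 2016:Mon✓ 2020:Sat 2024:Thu 2028:Tue 2032:Sun 2036:Fri 2040:Wed …(7 more)… 2072:Mon✓ 2076:Sat 2080:Thu 2084:Tue 2088:Sun 2092:Fri 2096:Wed 2104:Fri 2108:Wed 2112:Mon✓ 2116:Sat 2120:Thu 2124:Tue
Monday: 2016, 2044, 2072, 2112 → 4.

4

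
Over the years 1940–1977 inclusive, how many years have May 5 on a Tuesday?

5

Track May 5's weekday year by year (advancing +1, or +2 across a Feb 29):
  1940: Sun  1941: Mon (+1)  1942: Tue (+1) ✓  1943: Wed (+1)  1944: Fri (+2)
  1945: Sat (+1)  1946: Sun (+1)  1947: Mon (+1)  1948: Wed (+2)  1949: Thu (+1)
  1950: Fri (+1)  1951: Sat (+1)  1952: Mon (+2)  1953: Tue (+1) ✓  … (10 more years) …
  1964: Tue (+2) ✓  1965: Wed (+1)  1966: Thu (+1)  1967: Fri (+1)  1968: Sun (+2)
  1969: Mon (+1)  1970: Tue (+1) ✓  1971: Wed (+1)  1972: Fri (+2)  1973: Sat (+1)
  1974: Sun (+1)  1975: Mon (+1)  1976: Wed (+2)  1977: Thu (+1)
Tuesday years: 1942, 1953, 1959, 1964, 1970 — 5 in total.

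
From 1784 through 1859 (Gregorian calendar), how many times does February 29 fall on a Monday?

3

Leap years in 1784–1859: 18 of them.
Feb 29 weekday advances by 5 (mod 7) from one leap year to the next four years later (or differs when a century non-leap intervenes).
Leap-day weekdays: 1784:Sun 1788:Fri 1792:Wed 1796:Mon✓ 1804:Wed 1808:Mon✓ 1812:Sat 1816:Thu 1820:Tue 1824:Sun 1828:Fri 1832:Wed 1836:Mon✓ 1840:Sat 1844:Thu 1848:Tue 1852:Sun 1856:Fri
Monday: 1796, 1808, 1836 → 3.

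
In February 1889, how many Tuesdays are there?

4

February 1889 has 28 days and begins on Friday.
The first Tuesday is February 5.
Tuesdays fall on 5, 12, 19, 26 — that's 4.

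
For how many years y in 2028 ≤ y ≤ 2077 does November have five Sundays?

November has 30 days; it has five Sundays when Sunday falls among the first (month-length − 28) days — i.e. when November 1 is one of Sunday/Saturday.
November 1 by year: 2028:Wed 2029:Thu 2030:Fri 2031:Sat✓ 2032:Mon 2033:Tue 2034:Wed 2035:Thu 2036:Sat✓ 2037:Sun✓ 2038:Mon 2039:Tue 2040:Thu 2041:Fri 2042:Sat✓ …(20 more)… 2063:Thu 2064:Sat✓ 2065:Sun✓ 2066:Mon 2067:Tue 2068:Thu 2069:Fri 2070:Sat✓ 2071:Sun✓ 2072:Tue 2073:Wed 2074:Thu 2075:Fri 2076:Sun✓ 2077:Mon
Years with five Sundays: 2031, 2036, 2037, 2042, 2043, 2048, 2053, 2054, 2059, 2064, 2065, 2070, 2071, 2076 → 14.

14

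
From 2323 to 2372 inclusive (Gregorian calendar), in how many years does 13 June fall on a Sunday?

Track 13 June's weekday year by year (advancing +1, or +2 across a Feb 29):
  2323: Wed  2324: Fri (+2)  2325: Sat (+1)  2326: Sun (+1) ✓  2327: Mon (+1)
  2328: Wed (+2)  2329: Thu (+1)  2330: Fri (+1)  2331: Sat (+1)  2332: Mon (+2)
  2333: Tue (+1)  2334: Wed (+1)  2335: Thu (+1)  2336: Sat (+2)  … (22 more years) …
  2359: Sat (+1)  2360: Mon (+2)  2361: Tue (+1)  2362: Wed (+1)  2363: Thu (+1)
  2364: Sat (+2)  2365: Sun (+1) ✓  2366: Mon (+1)  2367: Tue (+1)  2368: Thu (+2)
  2369: Fri (+1)  2370: Sat (+1)  2371: Sun (+1) ✓  2372: Tue (+2)
Sunday years: 2326, 2337, 2343, 2348, 2354, 2365, 2371 — 7 in total.

7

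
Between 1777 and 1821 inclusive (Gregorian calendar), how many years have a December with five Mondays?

December has 31 days; it has five Mondays when Monday falls among the first (month-length − 28) days — i.e. when December 1 is one of Monday/Sunday/Saturday.
December 1 by year: 1777:Mon✓ 1778:Tue 1779:Wed 1780:Fri 1781:Sat✓ 1782:Sun✓ 1783:Mon✓ 1784:Wed 1785:Thu 1786:Fri 1787:Sat✓ 1788:Mon✓ 1789:Tue 1790:Wed 1791:Thu …(15 more)… 1807:Tue 1808:Thu 1809:Fri 1810:Sat✓ 1811:Sun✓ 1812:Tue 1813:Wed 1814:Thu 1815:Fri 1816:Sun✓ 1817:Mon✓ 1818:Tue 1819:Wed 1820:Fri 1821:Sat✓
Years with five Mondays: 1777, 1781, 1782, 1783, 1787, 1788, 1792, 1793, 1794, 1798, 1799, 1800, 1804, 1805, 1806, 1810, 1811, 1816, 1817, 1821 → 20.

20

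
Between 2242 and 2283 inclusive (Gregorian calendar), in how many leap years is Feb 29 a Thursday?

Leap years in 2242–2283: 10 of them.
Feb 29 weekday advances by 5 (mod 7) from one leap year to the next four years later (or differs when a century non-leap intervenes).
Leap-day weekdays: 2244:Thu✓ 2248:Tue 2252:Sun 2256:Fri 2260:Wed 2264:Mon 2268:Sat 2272:Thu✓ 2276:Tue 2280:Sun
Thursday: 2244, 2272 → 2.

2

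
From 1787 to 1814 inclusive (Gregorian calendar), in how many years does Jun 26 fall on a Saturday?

Track Jun 26's weekday year by year (advancing +1, or +2 across a Feb 29):
  1787: Tue  1788: Thu (+2)  1789: Fri (+1)  1790: Sat (+1) ✓  1791: Sun (+1)
  1792: Tue (+2)  1793: Wed (+1)  1794: Thu (+1)  1795: Fri (+1)  1796: Sun (+2)
  1797: Mon (+1)  1798: Tue (+1)  1799: Wed (+1)  1800: Thu (+1)  1801: Fri (+1)
  1802: Sat (+1) ✓  1803: Sun (+1)  1804: Tue (+2)  1805: Wed (+1)  1806: Thu (+1)
  1807: Fri (+1)  1808: Sun (+2)  1809: Mon (+1)  1810: Tue (+1)  1811: Wed (+1)
  1812: Fri (+2)  1813: Sat (+1) ✓  1814: Sun (+1)
Saturday years: 1790, 1802, 1813 — 3 in total.

3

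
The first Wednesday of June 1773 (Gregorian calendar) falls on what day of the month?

2

June 1, 1773 is a Tuesday, so the first Wednesday is the 2nd.
The first Wednesday is 2 + 0 = 2.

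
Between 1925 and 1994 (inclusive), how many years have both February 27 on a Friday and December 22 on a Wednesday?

2

Check each year's weekday for February 27 and December 22:
  1925: Fri/Tue  1926: Sat/Wed  1927: Sun/Thu  1928: Mon/Sat  1929: Wed/Sun  1930: Thu/Mon  1931: Fri/Tue  1932: Sat/Thu  1933: Mon/Fri  1934: Tue/Sat  1935: Wed/Sun  1936: Thu/Tue  1937: Sat/Wed  1938: Sun/Thu  …(42 more)…  1981: Fri/Tue  1982: Sat/Wed  1983: Sun/Thu  1984: Mon/Sat  1985: Wed/Sun  1986: Thu/Mon  1987: Fri/Tue  1988: Sat/Thu  1989: Mon/Fri  1990: Tue/Sat  1991: Wed/Sun  1992: Thu/Tue  1993: Sat/Wed  1994: Sun/Thu
Both conditions hold in: 1948, 1976 — 2.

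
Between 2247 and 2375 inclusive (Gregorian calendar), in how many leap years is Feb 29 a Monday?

5

Leap years in 2247–2375: 31 of them.
Feb 29 weekday advances by 5 (mod 7) from one leap year to the next four years later (or differs when a century non-leap intervenes).
Leap-day weekdays: 2248:Tue 2252:Sun 2256:Fri 2260:Wed 2264:Mon✓ 2268:Sat 2272:Thu 2276:Tue 2280:Sun 2284:Fri 2288:Wed 2292:Mon✓ 2296:Sat …(5 more)… 2324:Fri 2328:Wed 2332:Mon✓ 2336:Sat 2340:Thu 2344:Tue 2348:Sun 2352:Fri 2356:Wed 2360:Mon✓ 2364:Sat 2368:Thu 2372:Tue
Monday: 2264, 2292, 2304, 2332, 2360 → 5.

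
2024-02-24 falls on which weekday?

Saturday

January 1, 2024 is a Monday.
February 24 is day 55 of the year, i.e. 54 days after Jan 1.
54 mod 7 = 5, so advance 5 weekdays from Monday: Saturday.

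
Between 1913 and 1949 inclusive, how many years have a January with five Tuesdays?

January has 31 days; it has five Tuesdays when Tuesday falls among the first (month-length − 28) days — i.e. when January 1 is one of Tuesday/Monday/Sunday.
January 1 by year: 1913:Wed 1914:Thu 1915:Fri 1916:Sat 1917:Mon✓ 1918:Tue✓ 1919:Wed 1920:Thu 1921:Sat 1922:Sun✓ 1923:Mon✓ 1924:Tue✓ 1925:Thu 1926:Fri 1927:Sat …(7 more)… 1935:Tue✓ 1936:Wed 1937:Fri 1938:Sat 1939:Sun✓ 1940:Mon✓ 1941:Wed 1942:Thu 1943:Fri 1944:Sat 1945:Mon✓ 1946:Tue✓ 1947:Wed 1948:Thu 1949:Sat
Years with five Tuesdays: 1917, 1918, 1922, 1923, 1924, 1928, 1929, 1933, 1934, 1935, 1939, 1940, 1945, 1946 → 14.

14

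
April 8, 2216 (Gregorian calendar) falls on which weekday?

Monday

January 1, 2216 is a Monday.
April 8 is day 99 of the year, i.e. 98 days after Jan 1.
98 mod 7 = 0, so advance 0 weekdays from Monday: Monday.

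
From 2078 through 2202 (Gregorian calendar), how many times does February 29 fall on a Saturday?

Leap years in 2078–2202: 29 of them.
Feb 29 weekday advances by 5 (mod 7) from one leap year to the next four years later (or differs when a century non-leap intervenes).
Leap-day weekdays: 2080:Thu 2084:Tue 2088:Sun 2092:Fri 2096:Wed 2104:Fri 2108:Wed 2112:Mon 2116:Sat✓ 2120:Thu 2124:Tue 2128:Sun 2132:Fri …(3 more)… 2148:Thu 2152:Tue 2156:Sun 2160:Fri 2164:Wed 2168:Mon 2172:Sat✓ 2176:Thu 2180:Tue 2184:Sun 2188:Fri 2192:Wed 2196:Mon
Saturday: 2116, 2144, 2172 → 3.

3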